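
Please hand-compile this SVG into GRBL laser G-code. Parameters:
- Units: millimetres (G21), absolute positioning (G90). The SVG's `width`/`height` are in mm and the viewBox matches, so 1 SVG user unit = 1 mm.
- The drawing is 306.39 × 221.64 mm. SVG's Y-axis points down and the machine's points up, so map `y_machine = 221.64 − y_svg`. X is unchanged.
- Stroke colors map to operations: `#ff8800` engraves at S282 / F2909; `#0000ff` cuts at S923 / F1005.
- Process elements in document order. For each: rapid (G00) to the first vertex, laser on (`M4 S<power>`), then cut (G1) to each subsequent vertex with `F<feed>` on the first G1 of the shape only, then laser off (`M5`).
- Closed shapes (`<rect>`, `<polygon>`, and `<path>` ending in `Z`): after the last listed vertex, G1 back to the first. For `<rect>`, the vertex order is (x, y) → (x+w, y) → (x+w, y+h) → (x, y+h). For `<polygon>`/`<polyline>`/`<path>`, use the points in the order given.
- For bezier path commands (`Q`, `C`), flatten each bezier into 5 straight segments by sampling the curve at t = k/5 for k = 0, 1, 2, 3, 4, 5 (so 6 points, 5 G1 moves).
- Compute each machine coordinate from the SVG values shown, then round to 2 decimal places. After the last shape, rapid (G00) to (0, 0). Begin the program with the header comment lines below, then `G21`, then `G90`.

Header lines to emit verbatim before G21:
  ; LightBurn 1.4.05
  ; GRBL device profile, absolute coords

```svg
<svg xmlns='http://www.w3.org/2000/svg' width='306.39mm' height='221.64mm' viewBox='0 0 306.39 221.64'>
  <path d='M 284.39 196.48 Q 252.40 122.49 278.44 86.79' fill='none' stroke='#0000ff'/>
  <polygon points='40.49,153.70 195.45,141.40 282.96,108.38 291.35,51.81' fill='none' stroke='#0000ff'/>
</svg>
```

; LightBurn 1.4.05
; GRBL device profile, absolute coords
G21
G90
G00 X284.39 Y25.16
M4 S923
G1 X273.92 Y53.22 F1005
G1 X268.08 Y78.23
G1 X266.89 Y100.16
G1 X270.35 Y119.04
G1 X278.44 Y134.85
M5
G00 X40.49 Y67.94
M4 S923
G1 X195.45 Y80.24 F1005
G1 X282.96 Y113.26
G1 X291.35 Y169.83
G1 X40.49 Y67.94
M5
G00 X0.00 Y0.00

Since the viewBox matches the mm dimensions, user units are millimetres directly. The only transform is the Y-flip y_m = 221.64 − y_svg.

Shape 1 is a quadratic bezier drawn with `<path>`. Its stroke #0000ff means cut at S923, F1005. After flipping Y the toolpath is (284.39,25.16) → (273.92,53.22) → (268.08,78.23) → (266.89,100.16) → (270.35,119.04) → (278.44,134.85).

Shape 2 is a closed polygon drawn with `<polygon>`. Its stroke #0000ff means cut at S923, F1005. After flipping Y the toolpath is (40.49,67.94) → (195.45,80.24) → (282.96,113.26) → (291.35,169.83) → (40.49,67.94), returning to the start.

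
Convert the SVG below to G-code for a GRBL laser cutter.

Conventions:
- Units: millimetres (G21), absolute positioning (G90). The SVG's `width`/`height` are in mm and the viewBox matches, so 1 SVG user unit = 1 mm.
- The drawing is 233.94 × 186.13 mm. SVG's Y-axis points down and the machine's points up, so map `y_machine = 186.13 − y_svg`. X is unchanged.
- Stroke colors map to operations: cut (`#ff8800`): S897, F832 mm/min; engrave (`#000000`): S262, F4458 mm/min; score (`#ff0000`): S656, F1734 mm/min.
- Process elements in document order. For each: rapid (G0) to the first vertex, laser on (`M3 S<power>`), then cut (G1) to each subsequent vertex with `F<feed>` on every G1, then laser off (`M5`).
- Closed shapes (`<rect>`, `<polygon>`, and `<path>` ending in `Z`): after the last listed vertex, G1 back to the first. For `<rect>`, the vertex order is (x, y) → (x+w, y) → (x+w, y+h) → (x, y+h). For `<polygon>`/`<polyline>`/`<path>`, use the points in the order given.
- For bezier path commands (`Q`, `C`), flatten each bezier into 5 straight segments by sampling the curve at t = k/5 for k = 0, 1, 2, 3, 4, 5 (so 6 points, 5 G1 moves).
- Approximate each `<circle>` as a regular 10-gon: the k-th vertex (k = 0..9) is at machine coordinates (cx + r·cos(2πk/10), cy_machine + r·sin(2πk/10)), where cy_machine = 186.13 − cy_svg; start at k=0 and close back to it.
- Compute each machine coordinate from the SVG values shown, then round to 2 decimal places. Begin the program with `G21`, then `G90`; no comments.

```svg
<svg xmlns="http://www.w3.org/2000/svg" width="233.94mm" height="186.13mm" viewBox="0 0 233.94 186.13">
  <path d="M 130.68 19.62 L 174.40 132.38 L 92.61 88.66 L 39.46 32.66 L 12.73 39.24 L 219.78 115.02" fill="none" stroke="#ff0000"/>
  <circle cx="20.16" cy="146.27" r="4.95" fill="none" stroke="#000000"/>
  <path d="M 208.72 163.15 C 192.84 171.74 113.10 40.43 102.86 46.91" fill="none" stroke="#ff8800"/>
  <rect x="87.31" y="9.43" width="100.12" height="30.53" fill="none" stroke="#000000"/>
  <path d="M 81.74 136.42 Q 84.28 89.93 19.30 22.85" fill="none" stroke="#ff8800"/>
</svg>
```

1 u = 1 mm; y_m = 186.13 − y.

[1] `<path>` open polyline, #ff0000→score S656 F1734: (130.68,166.51) → (174.40,53.75) → (92.61,97.47) → (39.46,153.47) → (12.73,146.89) → (219.78,71.11)

[2] `<circle>` circle, #000000→engrave S262 F4458: (25.11,39.86) → (24.16,42.77) → (21.69,44.57) → (18.63,44.57) → (16.16,42.77) → (15.21,39.86) → (16.16,36.95) → (18.63,35.15) → (21.69,35.15) → (24.16,36.95) → (25.11,39.86) (closed)

[3] `<path>` cubic bezier, #ff8800→cut S897 F832: (208.72,22.98) → (192.60,32.39) → (167.55,62.05) → (139.97,98.63) → (116.28,128.79) → (102.86,139.22)

[4] `<rect>` rectangle, #000000→engrave S262 F4458: (87.31,176.70) → (187.43,176.70) → (187.43,146.17) → (87.31,146.17) → (87.31,176.70) (closed)

[5] `<path>` quadratic bezier, #ff8800→cut S897 F832: (81.74,49.71) → (80.06,69.13) → (72.97,90.20) → (60.48,112.91) → (42.59,137.27) → (19.30,163.28)

G21
G90
G0 X130.68 Y166.51
M3 S656
G1 X174.40 Y53.75 F1734
G1 X92.61 Y97.47 F1734
G1 X39.46 Y153.47 F1734
G1 X12.73 Y146.89 F1734
G1 X219.78 Y71.11 F1734
M5
G0 X25.11 Y39.86
M3 S262
G1 X24.16 Y42.77 F4458
G1 X21.69 Y44.57 F4458
G1 X18.63 Y44.57 F4458
G1 X16.16 Y42.77 F4458
G1 X15.21 Y39.86 F4458
G1 X16.16 Y36.95 F4458
G1 X18.63 Y35.15 F4458
G1 X21.69 Y35.15 F4458
G1 X24.16 Y36.95 F4458
G1 X25.11 Y39.86 F4458
M5
G0 X208.72 Y22.98
M3 S897
G1 X192.60 Y32.39 F832
G1 X167.55 Y62.05 F832
G1 X139.97 Y98.63 F832
G1 X116.28 Y128.79 F832
G1 X102.86 Y139.22 F832
M5
G0 X87.31 Y176.70
M3 S262
G1 X187.43 Y176.70 F4458
G1 X187.43 Y146.17 F4458
G1 X87.31 Y146.17 F4458
G1 X87.31 Y176.70 F4458
M5
G0 X81.74 Y49.71
M3 S897
G1 X80.06 Y69.13 F832
G1 X72.97 Y90.20 F832
G1 X60.48 Y112.91 F832
G1 X42.59 Y137.27 F832
G1 X19.30 Y163.28 F832
M5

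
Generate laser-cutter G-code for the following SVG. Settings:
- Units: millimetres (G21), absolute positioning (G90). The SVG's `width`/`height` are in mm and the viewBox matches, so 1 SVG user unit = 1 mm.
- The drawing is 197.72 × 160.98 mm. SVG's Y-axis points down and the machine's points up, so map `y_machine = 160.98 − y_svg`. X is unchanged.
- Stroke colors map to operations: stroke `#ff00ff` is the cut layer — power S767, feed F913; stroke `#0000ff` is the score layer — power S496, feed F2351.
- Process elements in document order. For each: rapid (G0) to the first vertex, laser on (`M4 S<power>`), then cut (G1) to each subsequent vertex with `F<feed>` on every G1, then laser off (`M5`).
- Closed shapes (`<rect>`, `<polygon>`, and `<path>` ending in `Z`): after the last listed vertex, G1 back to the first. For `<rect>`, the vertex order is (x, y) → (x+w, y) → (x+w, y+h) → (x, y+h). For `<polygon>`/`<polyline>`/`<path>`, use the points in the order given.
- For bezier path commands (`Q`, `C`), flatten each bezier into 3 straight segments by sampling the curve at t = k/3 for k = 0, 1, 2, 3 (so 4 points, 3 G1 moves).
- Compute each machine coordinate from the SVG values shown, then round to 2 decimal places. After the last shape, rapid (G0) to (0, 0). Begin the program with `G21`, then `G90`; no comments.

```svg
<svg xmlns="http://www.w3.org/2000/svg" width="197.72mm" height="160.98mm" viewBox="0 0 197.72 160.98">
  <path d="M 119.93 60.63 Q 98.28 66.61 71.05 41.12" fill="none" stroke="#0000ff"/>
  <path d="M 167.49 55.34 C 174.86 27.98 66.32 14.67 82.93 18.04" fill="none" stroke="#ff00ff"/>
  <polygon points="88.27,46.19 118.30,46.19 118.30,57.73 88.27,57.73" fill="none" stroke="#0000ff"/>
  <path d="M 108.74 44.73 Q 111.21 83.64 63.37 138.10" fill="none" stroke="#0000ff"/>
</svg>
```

G21
G90
G0 X119.93 Y100.35
M4 S496
G1 X104.88 Y99.86 F2351
G1 X88.58 Y106.36 F2351
G1 X71.05 Y119.86 F2351
M5
G0 X167.49 Y105.64
M4 S767
G1 X145.15 Y128.22 F913
G1 X99.11 Y140.85 F913
G1 X82.93 Y142.94 F913
M5
G0 X88.27 Y114.79
M4 S496
G1 X118.30 Y114.79 F2351
G1 X118.30 Y103.25 F2351
G1 X88.27 Y103.25 F2351
G1 X88.27 Y114.79 F2351
M5
G0 X108.74 Y116.25
M4 S496
G1 X104.80 Y88.58 F2351
G1 X89.67 Y57.46 F2351
G1 X63.37 Y22.88 F2351
M5
G0 X0.00 Y0.00

1 u = 1 mm; y_m = 160.98 − y.

[1] `<path>` quadratic bezier, #0000ff→score S496 F2351: (119.93,100.35) → (104.88,99.86) → (88.58,106.36) → (71.05,119.86)

[2] `<path>` cubic bezier, #ff00ff→cut S767 F913: (167.49,105.64) → (145.15,128.22) → (99.11,140.85) → (82.93,142.94)

[3] `<polygon>` rectangle, #0000ff→score S496 F2351: (88.27,114.79) → (118.30,114.79) → (118.30,103.25) → (88.27,103.25) → (88.27,114.79) (closed)

[4] `<path>` quadratic bezier, #0000ff→score S496 F2351: (108.74,116.25) → (104.80,88.58) → (89.67,57.46) → (63.37,22.88)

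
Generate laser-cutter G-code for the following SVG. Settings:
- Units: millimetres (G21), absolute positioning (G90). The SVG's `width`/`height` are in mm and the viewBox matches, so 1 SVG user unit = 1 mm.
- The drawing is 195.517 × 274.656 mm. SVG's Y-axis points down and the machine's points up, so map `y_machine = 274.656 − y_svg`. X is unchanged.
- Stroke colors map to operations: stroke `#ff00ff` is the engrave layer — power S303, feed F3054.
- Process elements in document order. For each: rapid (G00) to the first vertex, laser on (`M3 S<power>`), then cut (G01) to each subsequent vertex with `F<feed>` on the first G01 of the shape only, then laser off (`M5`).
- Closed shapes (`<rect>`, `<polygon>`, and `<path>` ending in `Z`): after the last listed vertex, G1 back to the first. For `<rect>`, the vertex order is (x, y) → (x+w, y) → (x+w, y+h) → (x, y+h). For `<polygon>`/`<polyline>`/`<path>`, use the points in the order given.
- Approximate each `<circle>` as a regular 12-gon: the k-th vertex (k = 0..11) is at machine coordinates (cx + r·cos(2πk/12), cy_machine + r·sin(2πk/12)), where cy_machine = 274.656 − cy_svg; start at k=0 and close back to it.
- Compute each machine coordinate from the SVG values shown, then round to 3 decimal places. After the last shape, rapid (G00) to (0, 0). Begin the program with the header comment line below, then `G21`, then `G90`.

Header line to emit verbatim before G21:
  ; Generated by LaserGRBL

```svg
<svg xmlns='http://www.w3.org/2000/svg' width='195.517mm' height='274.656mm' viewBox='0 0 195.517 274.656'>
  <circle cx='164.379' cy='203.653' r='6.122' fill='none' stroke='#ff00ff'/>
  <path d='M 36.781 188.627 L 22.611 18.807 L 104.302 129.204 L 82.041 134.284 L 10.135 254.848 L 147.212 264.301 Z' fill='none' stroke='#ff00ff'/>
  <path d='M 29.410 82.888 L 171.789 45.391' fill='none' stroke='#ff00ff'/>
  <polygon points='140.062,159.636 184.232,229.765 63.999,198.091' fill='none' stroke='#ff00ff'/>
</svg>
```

; Generated by LaserGRBL
G21
G90
G00 X170.501 Y71.003
M3 S303
G01 X169.681 Y74.064 F3054
G01 X167.440 Y76.305
G01 X164.379 Y77.125
G01 X161.318 Y76.305
G01 X159.077 Y74.064
G01 X158.257 Y71.003
G01 X159.077 Y67.942
G01 X161.318 Y65.701
G01 X164.379 Y64.881
G01 X167.440 Y65.701
G01 X169.681 Y67.942
G01 X170.501 Y71.003
M5
G00 X36.781 Y86.029
M3 S303
G01 X22.611 Y255.849 F3054
G01 X104.302 Y145.452
G01 X82.041 Y140.372
G01 X10.135 Y19.808
G01 X147.212 Y10.355
G01 X36.781 Y86.029
M5
G00 X29.410 Y191.768
M3 S303
G01 X171.789 Y229.265 F3054
M5
G00 X140.062 Y115.020
M3 S303
G01 X184.232 Y44.891 F3054
G01 X63.999 Y76.565
G01 X140.062 Y115.020
M5
G00 X0.000 Y0.000

viewBox `0 0 195.517 274.656` with mm width/height → 1 unit = 1 mm. Flip: y_m = 274.656 − y_svg.

**Shape 1** — `<circle>` circle, stroke `#ff00ff` → engrave (S303, F3054). Machine vertices: (170.501,71.003) → (169.681,74.064) → (167.440,76.305) → (164.379,77.125) → (161.318,76.305) → (159.077,74.064) → (158.257,71.003) → (159.077,67.942) → (161.318,65.701) → (164.379,64.881) → (167.440,65.701) → (169.681,67.942) → (170.501,71.003). Closed: final G1 returns to the first vertex.

**Shape 2** — `<path>` closed polygon, stroke `#ff00ff` → engrave (S303, F3054). Machine vertices: (36.781,86.029) → (22.611,255.849) → (104.302,145.452) → (82.041,140.372) → (10.135,19.808) → (147.212,10.355) → (36.781,86.029). Closed: final G1 returns to the first vertex.

**Shape 3** — `<path>` line segment, stroke `#ff00ff` → engrave (S303, F3054). Machine vertices: (29.410,191.768) → (171.789,229.265). Open path.

**Shape 4** — `<polygon>` closed polygon, stroke `#ff00ff` → engrave (S303, F3054). Machine vertices: (140.062,115.020) → (184.232,44.891) → (63.999,76.565) → (140.062,115.020). Closed: final G1 returns to the first vertex.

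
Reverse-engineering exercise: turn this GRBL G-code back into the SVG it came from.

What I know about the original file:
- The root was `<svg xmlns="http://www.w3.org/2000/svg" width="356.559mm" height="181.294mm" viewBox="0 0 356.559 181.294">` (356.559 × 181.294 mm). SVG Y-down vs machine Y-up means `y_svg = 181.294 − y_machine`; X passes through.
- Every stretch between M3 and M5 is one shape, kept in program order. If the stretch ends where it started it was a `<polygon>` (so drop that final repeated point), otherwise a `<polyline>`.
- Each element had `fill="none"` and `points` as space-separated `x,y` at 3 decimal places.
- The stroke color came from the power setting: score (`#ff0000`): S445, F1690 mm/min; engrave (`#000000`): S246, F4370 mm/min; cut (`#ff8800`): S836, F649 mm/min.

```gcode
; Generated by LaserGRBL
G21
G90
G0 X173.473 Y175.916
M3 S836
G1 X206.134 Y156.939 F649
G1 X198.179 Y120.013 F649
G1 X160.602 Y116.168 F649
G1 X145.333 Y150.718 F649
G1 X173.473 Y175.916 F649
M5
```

<svg xmlns="http://www.w3.org/2000/svg" width="356.559mm" height="181.294mm" viewBox="0 0 356.559 181.294">
  <polygon points="173.473,5.378 206.134,24.355 198.179,61.281 160.602,65.126 145.333,30.576" fill="none" stroke="#ff8800"/>
</svg>

Machine Y-up, SVG Y-down with viewBox height 181.294, so y_svg = 181.294 − y_machine; X carries over. Every run uses S836, so all elements get stroke `#ff8800` (cut).

Run 1: The run returns to its start, so emit a `<polygon>` with points (Y-flipped): 173.473,5.378 206.134,24.355 198.179,61.281 160.602,65.126 145.333,30.576.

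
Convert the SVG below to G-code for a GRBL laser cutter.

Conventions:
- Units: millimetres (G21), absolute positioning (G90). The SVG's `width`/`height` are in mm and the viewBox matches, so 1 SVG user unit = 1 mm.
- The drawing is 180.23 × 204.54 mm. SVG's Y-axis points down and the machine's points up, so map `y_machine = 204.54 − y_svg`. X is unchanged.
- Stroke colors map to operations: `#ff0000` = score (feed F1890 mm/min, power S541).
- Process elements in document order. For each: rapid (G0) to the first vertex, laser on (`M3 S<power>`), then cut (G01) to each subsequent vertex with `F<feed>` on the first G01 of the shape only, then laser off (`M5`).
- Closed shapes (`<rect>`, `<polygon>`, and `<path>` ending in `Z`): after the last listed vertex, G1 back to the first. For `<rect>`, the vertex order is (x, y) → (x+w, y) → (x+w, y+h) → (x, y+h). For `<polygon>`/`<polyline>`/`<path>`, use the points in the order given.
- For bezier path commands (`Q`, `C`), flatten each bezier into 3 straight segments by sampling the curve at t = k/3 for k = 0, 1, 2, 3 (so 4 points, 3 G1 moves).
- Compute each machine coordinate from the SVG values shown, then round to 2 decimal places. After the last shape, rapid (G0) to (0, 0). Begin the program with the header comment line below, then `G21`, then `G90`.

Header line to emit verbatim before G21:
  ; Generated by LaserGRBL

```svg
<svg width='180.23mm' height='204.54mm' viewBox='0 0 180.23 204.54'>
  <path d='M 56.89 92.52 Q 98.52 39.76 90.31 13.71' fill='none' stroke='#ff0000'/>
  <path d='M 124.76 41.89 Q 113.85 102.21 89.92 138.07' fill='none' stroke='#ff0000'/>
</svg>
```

; Generated by LaserGRBL
G21
G90
G0 X56.89 Y112.02
M3 S541
G01 X79.11 Y144.23 F1890
G01 X90.25 Y170.50
G01 X90.31 Y190.83
M5
G0 X124.76 Y162.65
M3 S541
G01 X116.04 Y125.15 F1890
G01 X104.43 Y93.09
G01 X89.92 Y66.47
M5
G0 X0.00 Y0.00

viewBox `0 0 180.23 204.54` with mm width/height → 1 unit = 1 mm. Flip: y_m = 204.54 − y_svg.

**Shape 1** — `<path>` quadratic bezier, stroke `#ff0000` → score (S541, F1890). Control points (SVG): P0=(56.89,92.52), P1=(98.52,39.76), P2=(90.31,13.71); sampled at t=k/3. Machine vertices: (56.89,112.02) → (79.11,144.23) → (90.25,170.50) → (90.31,190.83). Open path.

**Shape 2** — `<path>` quadratic bezier, stroke `#ff0000` → score (S541, F1890). Control points (SVG): P0=(124.76,41.89), P1=(113.85,102.21), P2=(89.92,138.07); sampled at t=k/3. Machine vertices: (124.76,162.65) → (116.04,125.15) → (104.43,93.09) → (89.92,66.47). Open path.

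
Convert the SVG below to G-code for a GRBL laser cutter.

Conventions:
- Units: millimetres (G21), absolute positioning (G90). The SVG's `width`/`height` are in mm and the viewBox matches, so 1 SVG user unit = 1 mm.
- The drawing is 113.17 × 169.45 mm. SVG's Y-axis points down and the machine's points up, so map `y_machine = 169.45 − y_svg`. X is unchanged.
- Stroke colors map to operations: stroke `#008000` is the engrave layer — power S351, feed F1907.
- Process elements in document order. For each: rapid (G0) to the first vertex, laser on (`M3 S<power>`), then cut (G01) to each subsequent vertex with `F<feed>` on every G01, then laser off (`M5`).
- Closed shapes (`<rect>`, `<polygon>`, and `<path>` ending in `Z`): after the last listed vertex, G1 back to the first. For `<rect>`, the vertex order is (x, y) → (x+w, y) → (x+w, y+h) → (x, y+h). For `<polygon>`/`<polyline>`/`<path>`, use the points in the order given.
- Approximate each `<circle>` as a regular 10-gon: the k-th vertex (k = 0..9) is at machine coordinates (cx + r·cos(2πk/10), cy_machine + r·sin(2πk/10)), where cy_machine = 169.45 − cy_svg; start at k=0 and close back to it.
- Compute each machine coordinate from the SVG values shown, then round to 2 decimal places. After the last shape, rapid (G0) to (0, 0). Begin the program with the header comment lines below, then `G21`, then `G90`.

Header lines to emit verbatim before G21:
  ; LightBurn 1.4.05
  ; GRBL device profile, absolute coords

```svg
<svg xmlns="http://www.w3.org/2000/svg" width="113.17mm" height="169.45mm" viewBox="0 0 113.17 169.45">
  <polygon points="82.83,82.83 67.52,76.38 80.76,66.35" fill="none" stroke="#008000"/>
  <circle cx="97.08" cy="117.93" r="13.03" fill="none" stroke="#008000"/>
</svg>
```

; LightBurn 1.4.05
; GRBL device profile, absolute coords
G21
G90
G0 X82.83 Y86.62
M3 S351
G01 X67.52 Y93.07 F1907
G01 X80.76 Y103.10 F1907
G01 X82.83 Y86.62 F1907
M5
G0 X110.11 Y51.52
M3 S351
G01 X107.62 Y59.18 F1907
G01 X101.11 Y63.91 F1907
G01 X93.05 Y63.91 F1907
G01 X86.54 Y59.18 F1907
G01 X84.05 Y51.52 F1907
G01 X86.54 Y43.86 F1907
G01 X93.05 Y39.13 F1907
G01 X101.11 Y39.13 F1907
G01 X107.62 Y43.86 F1907
G01 X110.11 Y51.52 F1907
M5
G0 X0.00 Y0.00

1 u = 1 mm; y_m = 169.45 − y.

[1] `<polygon>` regular polygon, #008000→engrave S351 F1907: (82.83,86.62) → (67.52,93.07) → (80.76,103.10) → (82.83,86.62) (closed)

[2] `<circle>` circle, #008000→engrave S351 F1907: (110.11,51.52) → (107.62,59.18) → (101.11,63.91) → (93.05,63.91) → (86.54,59.18) → (84.05,51.52) → (86.54,43.86) → (93.05,39.13) → (101.11,39.13) → (107.62,43.86) → (110.11,51.52) (closed)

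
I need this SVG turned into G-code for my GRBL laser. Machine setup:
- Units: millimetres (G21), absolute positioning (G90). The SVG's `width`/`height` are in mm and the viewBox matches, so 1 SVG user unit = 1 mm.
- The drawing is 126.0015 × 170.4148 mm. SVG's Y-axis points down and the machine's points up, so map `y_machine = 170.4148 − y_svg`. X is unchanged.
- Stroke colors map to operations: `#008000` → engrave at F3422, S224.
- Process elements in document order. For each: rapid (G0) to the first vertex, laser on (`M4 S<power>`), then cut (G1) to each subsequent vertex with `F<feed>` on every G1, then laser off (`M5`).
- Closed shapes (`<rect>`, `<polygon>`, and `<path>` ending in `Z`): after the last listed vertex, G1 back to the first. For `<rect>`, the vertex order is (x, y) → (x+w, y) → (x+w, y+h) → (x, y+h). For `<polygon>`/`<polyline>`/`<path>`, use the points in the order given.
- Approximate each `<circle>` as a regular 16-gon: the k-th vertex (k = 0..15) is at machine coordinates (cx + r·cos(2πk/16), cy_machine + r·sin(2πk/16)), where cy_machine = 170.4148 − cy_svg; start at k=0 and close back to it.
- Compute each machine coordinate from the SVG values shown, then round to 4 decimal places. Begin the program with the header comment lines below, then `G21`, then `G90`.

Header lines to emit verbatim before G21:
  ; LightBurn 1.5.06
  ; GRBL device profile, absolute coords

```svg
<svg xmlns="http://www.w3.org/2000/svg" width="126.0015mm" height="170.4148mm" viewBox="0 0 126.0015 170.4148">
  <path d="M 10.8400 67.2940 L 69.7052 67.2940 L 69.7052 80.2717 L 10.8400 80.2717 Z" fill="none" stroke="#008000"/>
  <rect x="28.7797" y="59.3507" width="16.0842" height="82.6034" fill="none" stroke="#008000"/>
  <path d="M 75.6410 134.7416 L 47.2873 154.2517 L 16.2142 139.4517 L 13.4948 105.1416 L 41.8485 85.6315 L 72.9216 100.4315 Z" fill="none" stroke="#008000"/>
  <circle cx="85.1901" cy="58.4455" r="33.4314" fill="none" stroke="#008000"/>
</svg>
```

; LightBurn 1.5.06
; GRBL device profile, absolute coords
G21
G90
G0 X10.8400 Y103.1208
M4 S224
G1 X69.7052 Y103.1208 F3422
G1 X69.7052 Y90.1431 F3422
G1 X10.8400 Y90.1431 F3422
G1 X10.8400 Y103.1208 F3422
M5
G0 X28.7797 Y111.0641
M4 S224
G1 X44.8639 Y111.0641 F3422
G1 X44.8639 Y28.4607 F3422
G1 X28.7797 Y28.4607 F3422
G1 X28.7797 Y111.0641 F3422
M5
G0 X75.6410 Y35.6732
M4 S224
G1 X47.2873 Y16.1631 F3422
G1 X16.2142 Y30.9631 F3422
G1 X13.4948 Y65.2732 F3422
G1 X41.8485 Y84.7833 F3422
G1 X72.9216 Y69.9833 F3422
G1 X75.6410 Y35.6732 F3422
M5
G0 X118.6215 Y111.9693
M4 S224
G1 X116.0767 Y124.7629 F3422
G1 X108.8297 Y135.6089 F3422
G1 X97.9837 Y142.8559 F3422
G1 X85.1901 Y145.4007 F3422
G1 X72.3965 Y142.8559 F3422
G1 X61.5505 Y135.6089 F3422
G1 X54.3035 Y124.7629 F3422
G1 X51.7587 Y111.9693 F3422
G1 X54.3035 Y99.1757 F3422
G1 X61.5505 Y88.3297 F3422
G1 X72.3965 Y81.0827 F3422
G1 X85.1901 Y78.5379 F3422
G1 X97.9837 Y81.0827 F3422
G1 X108.8297 Y88.3297 F3422
G1 X116.0767 Y99.1757 F3422
G1 X118.6215 Y111.9693 F3422
M5

Since the viewBox matches the mm dimensions, user units are millimetres directly. The only transform is the Y-flip y_m = 170.4148 − y_svg.

Shape 1 is a rectangle drawn with `<path>`. Its stroke #008000 means engrave at S224, F3422. After flipping Y the toolpath is (10.8400,103.1208) → (69.7052,103.1208) → (69.7052,90.1431) → (10.8400,90.1431) → (10.8400,103.1208), returning to the start.

Shape 2 is a rectangle drawn with `<rect>`. Its stroke #008000 means engrave at S224, F3422. After flipping Y the toolpath is (28.7797,111.0641) → (44.8639,111.0641) → (44.8639,28.4607) → (28.7797,28.4607) → (28.7797,111.0641), returning to the start.

Shape 3 is a regular polygon drawn with `<path>`. Its stroke #008000 means engrave at S224, F3422. After flipping Y the toolpath is (75.6410,35.6732) → (47.2873,16.1631) → (16.2142,30.9631) → (13.4948,65.2732) → (41.8485,84.7833) → (72.9216,69.9833) → (75.6410,35.6732), returning to the start.

Shape 4 is a circle drawn with `<circle>`. Its stroke #008000 means engrave at S224, F3422. After flipping Y the toolpath is (118.6215,111.9693) → (116.0767,124.7629) → (108.8297,135.6089) → (97.9837,142.8559) → (85.1901,145.4007) → (72.3965,142.8559) → (61.5505,135.6089) → (54.3035,124.7629) → (51.7587,111.9693) → (54.3035,99.1757) → (61.5505,88.3297) → (72.3965,81.0827) → (85.1901,78.5379) → (97.9837,81.0827) → (108.8297,88.3297) → (116.0767,99.1757) → (118.6215,111.9693), returning to the start.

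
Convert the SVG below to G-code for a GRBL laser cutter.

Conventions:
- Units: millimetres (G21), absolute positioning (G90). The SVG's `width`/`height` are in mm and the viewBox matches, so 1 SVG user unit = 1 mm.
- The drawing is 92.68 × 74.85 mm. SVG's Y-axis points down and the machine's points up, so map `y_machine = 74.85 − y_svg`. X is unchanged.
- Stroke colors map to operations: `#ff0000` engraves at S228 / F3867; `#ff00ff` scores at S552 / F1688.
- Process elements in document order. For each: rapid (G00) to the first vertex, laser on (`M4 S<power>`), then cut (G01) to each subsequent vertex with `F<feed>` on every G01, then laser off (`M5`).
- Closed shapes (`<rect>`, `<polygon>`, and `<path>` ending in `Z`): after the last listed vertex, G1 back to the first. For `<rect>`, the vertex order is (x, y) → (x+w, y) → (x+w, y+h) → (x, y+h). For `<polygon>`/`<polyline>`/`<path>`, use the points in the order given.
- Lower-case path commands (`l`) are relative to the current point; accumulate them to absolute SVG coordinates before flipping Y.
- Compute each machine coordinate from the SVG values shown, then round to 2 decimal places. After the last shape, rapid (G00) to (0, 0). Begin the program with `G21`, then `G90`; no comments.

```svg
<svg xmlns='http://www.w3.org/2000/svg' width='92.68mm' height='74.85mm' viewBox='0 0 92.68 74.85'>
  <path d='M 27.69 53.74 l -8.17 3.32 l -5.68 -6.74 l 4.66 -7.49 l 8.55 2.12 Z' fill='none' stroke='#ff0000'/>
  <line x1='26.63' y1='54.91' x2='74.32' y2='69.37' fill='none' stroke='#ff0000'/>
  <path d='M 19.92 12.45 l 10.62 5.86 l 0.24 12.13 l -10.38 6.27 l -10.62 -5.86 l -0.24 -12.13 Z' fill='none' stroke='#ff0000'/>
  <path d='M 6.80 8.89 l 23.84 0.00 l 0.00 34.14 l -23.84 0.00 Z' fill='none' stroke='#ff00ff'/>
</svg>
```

G21
G90
G00 X27.69 Y21.11
M4 S228
G01 X19.52 Y17.79 F3867
G01 X13.84 Y24.53 F3867
G01 X18.50 Y32.02 F3867
G01 X27.05 Y29.90 F3867
G01 X27.69 Y21.11 F3867
M5
G00 X26.63 Y19.94
M4 S228
G01 X74.32 Y5.48 F3867
M5
G00 X19.92 Y62.40
M4 S228
G01 X30.54 Y56.54 F3867
G01 X30.78 Y44.41 F3867
G01 X20.40 Y38.14 F3867
G01 X9.78 Y44.00 F3867
G01 X9.54 Y56.13 F3867
G01 X19.92 Y62.40 F3867
M5
G00 X6.80 Y65.96
M4 S552
G01 X30.64 Y65.96 F1688
G01 X30.64 Y31.82 F1688
G01 X6.80 Y31.82 F1688
G01 X6.80 Y65.96 F1688
M5
G00 X0.00 Y0.00

viewBox `0 0 92.68 74.85` with mm width/height → 1 unit = 1 mm. Flip: y_m = 74.85 − y_svg.

**Shape 1** — `<path>` regular polygon, stroke `#ff0000` → engrave (S228, F3867). Machine vertices: (27.69,21.11) → (19.52,17.79) → (13.84,24.53) → (18.50,32.02) → (27.05,29.90) → (27.69,21.11). Closed: final G1 returns to the first vertex.

**Shape 2** — `<line>` line segment, stroke `#ff0000` → engrave (S228, F3867). Machine vertices: (26.63,19.94) → (74.32,5.48). Open path.

**Shape 3** — `<path>` regular polygon, stroke `#ff0000` → engrave (S228, F3867). Machine vertices: (19.92,62.40) → (30.54,56.54) → (30.78,44.41) → (20.40,38.14) → (9.78,44.00) → (9.54,56.13) → (19.92,62.40). Closed: final G1 returns to the first vertex.

**Shape 4** — `<path>` rectangle, stroke `#ff00ff` → score (S552, F1688). Machine vertices: (6.80,65.96) → (30.64,65.96) → (30.64,31.82) → (6.80,31.82) → (6.80,65.96). Closed: final G1 returns to the first vertex.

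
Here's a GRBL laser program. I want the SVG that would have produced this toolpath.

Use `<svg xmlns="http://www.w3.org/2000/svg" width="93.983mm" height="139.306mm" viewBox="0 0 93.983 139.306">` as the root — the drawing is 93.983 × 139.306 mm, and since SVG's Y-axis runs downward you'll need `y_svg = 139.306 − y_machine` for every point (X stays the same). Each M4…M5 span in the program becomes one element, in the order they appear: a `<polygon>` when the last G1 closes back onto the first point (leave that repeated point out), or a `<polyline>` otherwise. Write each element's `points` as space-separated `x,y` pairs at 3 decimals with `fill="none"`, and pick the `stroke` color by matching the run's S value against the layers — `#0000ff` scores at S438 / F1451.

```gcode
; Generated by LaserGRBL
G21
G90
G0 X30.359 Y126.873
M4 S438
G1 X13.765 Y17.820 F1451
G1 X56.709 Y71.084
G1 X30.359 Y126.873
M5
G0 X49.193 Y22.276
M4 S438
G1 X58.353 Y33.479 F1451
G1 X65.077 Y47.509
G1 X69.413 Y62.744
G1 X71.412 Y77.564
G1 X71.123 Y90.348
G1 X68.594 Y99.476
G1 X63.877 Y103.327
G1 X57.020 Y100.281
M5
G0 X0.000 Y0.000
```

y_svg = 139.306 − y_m. Every run uses S438, so all elements get stroke `#0000ff` (score).

[1] closed run; points: 30.359,12.433 13.765,121.486 56.709,68.222

[2] open run; points: 49.193,117.030 58.353,105.827 65.077,91.797 69.413,76.562 71.412,61.742 71.123,48.958 68.594,39.830 63.877,35.979 57.020,39.025

<svg xmlns="http://www.w3.org/2000/svg" width="93.983mm" height="139.306mm" viewBox="0 0 93.983 139.306">
  <polygon points="30.359,12.433 13.765,121.486 56.709,68.222" fill="none" stroke="#0000ff"/>
  <polyline points="49.193,117.030 58.353,105.827 65.077,91.797 69.413,76.562 71.412,61.742 71.123,48.958 68.594,39.830 63.877,35.979 57.020,39.025" fill="none" stroke="#0000ff"/>
</svg>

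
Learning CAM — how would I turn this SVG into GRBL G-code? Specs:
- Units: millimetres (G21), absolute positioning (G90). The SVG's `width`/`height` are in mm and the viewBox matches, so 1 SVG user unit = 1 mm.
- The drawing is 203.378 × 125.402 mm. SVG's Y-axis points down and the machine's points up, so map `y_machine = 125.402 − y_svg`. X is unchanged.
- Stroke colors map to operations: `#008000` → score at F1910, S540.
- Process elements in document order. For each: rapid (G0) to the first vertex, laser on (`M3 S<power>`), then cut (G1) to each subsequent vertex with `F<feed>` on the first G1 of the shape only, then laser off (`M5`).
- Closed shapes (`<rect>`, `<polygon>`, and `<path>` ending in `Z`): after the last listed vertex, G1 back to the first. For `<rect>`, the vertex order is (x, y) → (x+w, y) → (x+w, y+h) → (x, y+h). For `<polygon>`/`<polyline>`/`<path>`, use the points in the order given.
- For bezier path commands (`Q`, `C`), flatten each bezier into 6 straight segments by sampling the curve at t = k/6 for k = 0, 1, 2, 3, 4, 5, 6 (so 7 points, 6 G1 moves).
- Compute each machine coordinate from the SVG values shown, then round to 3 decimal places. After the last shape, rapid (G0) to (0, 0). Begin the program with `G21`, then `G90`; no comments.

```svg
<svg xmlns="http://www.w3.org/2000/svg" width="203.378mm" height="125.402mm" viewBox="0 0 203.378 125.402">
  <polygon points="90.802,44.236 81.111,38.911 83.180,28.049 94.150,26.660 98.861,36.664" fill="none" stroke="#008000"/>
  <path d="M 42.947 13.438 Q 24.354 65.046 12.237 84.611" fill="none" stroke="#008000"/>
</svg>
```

G21
G90
G0 X90.802 Y81.166
M3 S540
G1 X81.111 Y86.491 F1910
G1 X83.180 Y97.353
G1 X94.150 Y98.742
G1 X98.861 Y88.738
G1 X90.802 Y81.166
M5
G0 X42.947 Y111.964
M3 S540
G1 X36.929 Y95.651 F1910
G1 X31.271 Y81.119
G1 X25.973 Y68.367
G1 X21.035 Y57.395
G1 X16.456 Y48.203
G1 X12.237 Y40.791
M5
G0 X0.000 Y0.000

viewBox `0 0 203.378 125.402` with mm width/height → 1 unit = 1 mm. Flip: y_m = 125.402 − y_svg.

**Shape 1** — `<polygon>` regular polygon, stroke `#008000` → score (S540, F1910). Machine vertices: (90.802,81.166) → (81.111,86.491) → (83.180,97.353) → (94.150,98.742) → (98.861,88.738) → (90.802,81.166). Closed: final G1 returns to the first vertex.

**Shape 2** — `<path>` quadratic bezier, stroke `#008000` → score (S540, F1910). Control points (SVG): P0=(42.947,13.438), P1=(24.354,65.046), P2=(12.237,84.611); sampled at t=k/6. Machine vertices: (42.947,111.964) → (36.929,95.651) → (31.271,81.119) → (25.973,68.367) → (21.035,57.395) → (16.456,48.203) → (12.237,40.791). Open path.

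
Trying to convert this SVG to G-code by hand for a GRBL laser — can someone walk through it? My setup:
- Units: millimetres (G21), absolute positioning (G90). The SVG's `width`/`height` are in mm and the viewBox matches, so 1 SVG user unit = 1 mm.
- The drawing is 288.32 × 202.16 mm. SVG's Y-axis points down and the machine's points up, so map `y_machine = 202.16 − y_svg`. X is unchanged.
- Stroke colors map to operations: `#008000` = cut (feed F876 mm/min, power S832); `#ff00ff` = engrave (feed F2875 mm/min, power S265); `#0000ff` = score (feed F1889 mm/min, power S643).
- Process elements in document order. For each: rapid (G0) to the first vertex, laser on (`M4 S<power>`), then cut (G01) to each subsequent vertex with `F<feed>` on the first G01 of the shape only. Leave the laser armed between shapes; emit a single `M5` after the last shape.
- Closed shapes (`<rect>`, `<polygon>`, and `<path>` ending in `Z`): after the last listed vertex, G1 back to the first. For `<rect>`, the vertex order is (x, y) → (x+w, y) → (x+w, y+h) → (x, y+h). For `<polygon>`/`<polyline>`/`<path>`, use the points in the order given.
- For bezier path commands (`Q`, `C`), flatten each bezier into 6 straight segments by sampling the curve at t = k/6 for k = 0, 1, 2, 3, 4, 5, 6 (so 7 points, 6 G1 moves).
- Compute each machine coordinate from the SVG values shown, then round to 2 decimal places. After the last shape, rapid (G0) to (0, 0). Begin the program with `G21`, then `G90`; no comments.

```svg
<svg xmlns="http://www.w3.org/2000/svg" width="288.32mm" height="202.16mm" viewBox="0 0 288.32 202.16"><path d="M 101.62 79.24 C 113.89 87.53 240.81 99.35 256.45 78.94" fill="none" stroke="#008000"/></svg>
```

G21
G90
G0 X101.62 Y122.92
M4 S832
G01 X116.26 Y118.65 F876
G01 X143.74 Y114.78
G01 X177.77 Y112.31
G01 X212.08 Y112.23
G01 X240.40 Y115.54
G01 X256.45 Y123.22
M5
G0 X0.00 Y0.00

Since the viewBox matches the mm dimensions, user units are millimetres directly. The only transform is the Y-flip y_m = 202.16 − y_svg.

Shape 1 is a cubic bezier drawn with `<path>`. Its stroke #008000 means cut at S832, F876. After flipping Y the toolpath is (101.62,122.92) → (116.26,118.65) → (143.74,114.78) → (177.77,112.31) → (212.08,112.23) → (240.40,115.54) → (256.45,123.22).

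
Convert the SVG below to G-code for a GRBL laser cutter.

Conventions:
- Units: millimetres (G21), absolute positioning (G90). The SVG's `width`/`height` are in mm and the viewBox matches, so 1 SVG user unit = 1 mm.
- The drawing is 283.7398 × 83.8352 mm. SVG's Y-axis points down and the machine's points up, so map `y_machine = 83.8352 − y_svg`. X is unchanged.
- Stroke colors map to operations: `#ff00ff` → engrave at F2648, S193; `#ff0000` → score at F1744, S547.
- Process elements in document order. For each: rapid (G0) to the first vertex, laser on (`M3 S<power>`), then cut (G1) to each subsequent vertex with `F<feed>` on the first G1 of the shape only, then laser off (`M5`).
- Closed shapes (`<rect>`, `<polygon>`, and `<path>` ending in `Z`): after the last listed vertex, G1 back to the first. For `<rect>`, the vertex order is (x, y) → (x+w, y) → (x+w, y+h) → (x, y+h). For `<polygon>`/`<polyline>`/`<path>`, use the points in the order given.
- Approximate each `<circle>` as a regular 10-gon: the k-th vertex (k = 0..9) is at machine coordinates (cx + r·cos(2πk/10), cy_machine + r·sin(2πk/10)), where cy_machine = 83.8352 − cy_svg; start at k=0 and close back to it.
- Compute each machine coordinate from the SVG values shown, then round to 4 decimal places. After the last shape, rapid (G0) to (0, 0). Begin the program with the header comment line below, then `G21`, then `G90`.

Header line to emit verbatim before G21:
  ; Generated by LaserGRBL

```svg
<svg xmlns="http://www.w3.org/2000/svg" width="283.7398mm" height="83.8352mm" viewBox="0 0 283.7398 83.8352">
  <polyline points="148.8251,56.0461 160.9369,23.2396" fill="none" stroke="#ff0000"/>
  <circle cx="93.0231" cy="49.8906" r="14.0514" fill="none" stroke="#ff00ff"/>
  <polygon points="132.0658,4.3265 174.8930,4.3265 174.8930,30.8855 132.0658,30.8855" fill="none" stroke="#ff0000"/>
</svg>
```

; Generated by LaserGRBL
G21
G90
G0 X148.8251 Y27.7891
M3 S547
G1 X160.9369 Y60.5956 F1744
M5
G0 X107.0745 Y33.9446
M3 S193
G1 X104.3909 Y42.2038 F2648
G1 X97.3652 Y47.3083
G1 X88.6810 Y47.3083
G1 X81.6553 Y42.2038
G1 X78.9717 Y33.9446
G1 X81.6553 Y25.6854
G1 X88.6810 Y20.5809
G1 X97.3652 Y20.5809
G1 X104.3909 Y25.6854
G1 X107.0745 Y33.9446
M5
G0 X132.0658 Y79.5087
M3 S547
G1 X174.8930 Y79.5087 F1744
G1 X174.8930 Y52.9497
G1 X132.0658 Y52.9497
G1 X132.0658 Y79.5087
M5
G0 X0.0000 Y0.0000

Since the viewBox matches the mm dimensions, user units are millimetres directly. The only transform is the Y-flip y_m = 83.8352 − y_svg.

Shape 1 is a line segment drawn with `<polyline>`. Its stroke #ff0000 means score at S547, F1744. After flipping Y the toolpath is (148.8251,27.7891) → (160.9369,60.5956).

Shape 2 is a circle drawn with `<circle>`. Its stroke #ff00ff means engrave at S193, F2648. After flipping Y the toolpath is (107.0745,33.9446) → (104.3909,42.2038) → (97.3652,47.3083) → (88.6810,47.3083) → (81.6553,42.2038) → (78.9717,33.9446) → (81.6553,25.6854) → (88.6810,20.5809) → (97.3652,20.5809) → (104.3909,25.6854) → (107.0745,33.9446), returning to the start.

Shape 3 is a rectangle drawn with `<polygon>`. Its stroke #ff0000 means score at S547, F1744. After flipping Y the toolpath is (132.0658,79.5087) → (174.8930,79.5087) → (174.8930,52.9497) → (132.0658,52.9497) → (132.0658,79.5087), returning to the start.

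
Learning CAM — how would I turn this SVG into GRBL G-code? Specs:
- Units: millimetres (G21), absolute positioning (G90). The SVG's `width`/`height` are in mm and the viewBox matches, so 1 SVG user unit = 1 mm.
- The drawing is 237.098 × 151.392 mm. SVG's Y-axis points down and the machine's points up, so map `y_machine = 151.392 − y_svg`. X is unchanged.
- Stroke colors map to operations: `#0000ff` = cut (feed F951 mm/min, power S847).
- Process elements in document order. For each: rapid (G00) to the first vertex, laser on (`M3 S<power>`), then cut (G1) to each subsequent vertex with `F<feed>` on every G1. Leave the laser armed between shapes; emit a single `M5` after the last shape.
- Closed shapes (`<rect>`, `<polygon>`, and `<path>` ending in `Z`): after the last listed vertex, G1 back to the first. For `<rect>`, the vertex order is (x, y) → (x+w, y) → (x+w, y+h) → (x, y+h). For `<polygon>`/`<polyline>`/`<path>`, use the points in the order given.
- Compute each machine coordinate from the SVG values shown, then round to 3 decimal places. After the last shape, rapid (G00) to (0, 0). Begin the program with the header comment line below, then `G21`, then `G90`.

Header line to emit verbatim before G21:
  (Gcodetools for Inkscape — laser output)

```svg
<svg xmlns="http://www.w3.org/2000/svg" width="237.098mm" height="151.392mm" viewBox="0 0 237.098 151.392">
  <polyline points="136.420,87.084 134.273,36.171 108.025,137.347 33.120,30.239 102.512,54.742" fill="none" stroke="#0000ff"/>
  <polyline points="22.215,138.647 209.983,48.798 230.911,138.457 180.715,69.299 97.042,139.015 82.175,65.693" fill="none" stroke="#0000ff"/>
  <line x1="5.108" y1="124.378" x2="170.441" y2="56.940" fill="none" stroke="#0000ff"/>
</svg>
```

(Gcodetools for Inkscape — laser output)
G21
G90
G00 X136.420 Y64.308
M3 S847
G1 X134.273 Y115.221 F951
G1 X108.025 Y14.045 F951
G1 X33.120 Y121.153 F951
G1 X102.512 Y96.650 F951
G00 X22.215 Y12.745
M3 S847
G1 X209.983 Y102.594 F951
G1 X230.911 Y12.935 F951
G1 X180.715 Y82.093 F951
G1 X97.042 Y12.377 F951
G1 X82.175 Y85.699 F951
G00 X5.108 Y27.014
M3 S847
G1 X170.441 Y94.452 F951
M5
G00 X0.000 Y0.000

viewBox `0 0 237.098 151.392` with mm width/height → 1 unit = 1 mm. Flip: y_m = 151.392 − y_svg.

**Shape 1** — `<polyline>` open polyline, stroke `#0000ff` → cut (S847, F951). Machine vertices: (136.420,64.308) → (134.273,115.221) → (108.025,14.045) → (33.120,121.153) → (102.512,96.650). Open path.

**Shape 2** — `<polyline>` open polyline, stroke `#0000ff` → cut (S847, F951). Machine vertices: (22.215,12.745) → (209.983,102.594) → (230.911,12.935) → (180.715,82.093) → (97.042,12.377) → (82.175,85.699). Open path.

**Shape 3** — `<line>` line segment, stroke `#0000ff` → cut (S847, F951). Machine vertices: (5.108,27.014) → (170.441,94.452). Open path.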